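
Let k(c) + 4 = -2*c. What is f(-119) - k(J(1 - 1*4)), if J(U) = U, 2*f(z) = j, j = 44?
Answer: 20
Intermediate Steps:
f(z) = 22 (f(z) = (1/2)*44 = 22)
k(c) = -4 - 2*c
f(-119) - k(J(1 - 1*4)) = 22 - (-4 - 2*(1 - 1*4)) = 22 - (-4 - 2*(1 - 4)) = 22 - (-4 - 2*(-3)) = 22 - (-4 + 6) = 22 - 1*2 = 22 - 2 = 20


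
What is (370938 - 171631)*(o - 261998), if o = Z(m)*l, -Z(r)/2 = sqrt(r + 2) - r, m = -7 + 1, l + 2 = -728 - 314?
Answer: -49721117290 + 832306032*I ≈ -4.9721e+10 + 8.3231e+8*I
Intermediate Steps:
l = -1044 (l = -2 + (-728 - 314) = -2 - 1042 = -1044)
m = -6
Z(r) = -2*sqrt(2 + r) + 2*r (Z(r) = -2*(sqrt(r + 2) - r) = -2*(sqrt(2 + r) - r) = -2*sqrt(2 + r) + 2*r)
o = 12528 + 4176*I (o = (-2*sqrt(2 - 6) + 2*(-6))*(-1044) = (-4*I - 12)*(-1044) = (-12 - 4*I)*(-1044) = 12528 + 4176*I ≈ 12528.0 + 4176.0*I)
(370938 - 171631)*(o - 261998) = (370938 - 171631)*((12528 + 4176*I) - 261998) = 199307*(-249470 + 4176*I) = -49721117290 + 832306032*I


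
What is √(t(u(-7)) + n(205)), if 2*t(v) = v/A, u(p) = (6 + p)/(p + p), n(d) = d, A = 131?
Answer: 3*√76614433/1834 ≈ 14.318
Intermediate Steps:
u(p) = (6 + p)/(2*p) (u(p) = (6 + p)/((2*p)) = (6 + p)*(1/(2*p)) = (6 + p)/(2*p))
t(v) = v/262 (t(v) = (v/131)/2 = v/262)
√(t(u(-7)) + n(205)) = √(((½)*(6 - 7)/(-7))/262 + 205) = √(((½)*(-⅐)*(-1))/262 + 205) = √((1/262)*(1/14) + 205) = √(1/3668 + 205) = √(751941/3668) = 3*√76614433/1834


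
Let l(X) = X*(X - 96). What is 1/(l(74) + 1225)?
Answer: -1/403 ≈ -0.0024814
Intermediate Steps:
l(X) = X*(-96 + X)
1/(l(74) + 1225) = 1/(74*(-96 + 74) + 1225) = 1/(74*(-22) + 1225) = 1/(-1628 + 1225) = 1/(-403) = -1/403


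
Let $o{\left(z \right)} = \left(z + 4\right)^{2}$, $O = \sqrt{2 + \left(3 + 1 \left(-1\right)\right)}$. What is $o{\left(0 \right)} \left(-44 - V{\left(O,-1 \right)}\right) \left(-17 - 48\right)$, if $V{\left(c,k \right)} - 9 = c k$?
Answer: $53040$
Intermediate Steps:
$O = 2$ ($O = \sqrt{2 + \left(3 - 1\right)} = \sqrt{2 + 2} = \sqrt{4} = 2$)
$o{\left(z \right)} = \left(4 + z\right)^{2}$
$V{\left(c,k \right)} = 9 + c k$
$o{\left(0 \right)} \left(-44 - V{\left(O,-1 \right)}\right) \left(-17 - 48\right) = \left(4 + 0\right)^{2} \left(-44 - \left(9 + 2 \left(-1\right)\right)\right) \left(-17 - 48\right) = 4^{2} \left(-44 - \left(9 - 2\right)\right) \left(-17 - 48\right) = 16 \left(-44 - 7\right) \left(-65\right) = 16 \left(-51\right) \left(-65\right) = \left(-816\right) \left(-65\right) = 53040$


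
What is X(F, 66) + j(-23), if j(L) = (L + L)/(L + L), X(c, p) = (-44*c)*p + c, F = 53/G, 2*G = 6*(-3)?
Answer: 153868/9 ≈ 17096.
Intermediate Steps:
G = -9 (G = (6*(-3))/2 = (1/2)*(-18) = -9)
F = -53/9 (F = 53/(-9) = 53*(-1/9) = -53/9 ≈ -5.8889)
X(c, p) = c - 44*c*p (X(c, p) = -44*c*p + c = c - 44*c*p)
j(L) = 1 (j(L) = (2*L)/((2*L)) = (2*L)*(1/(2*L)) = 1)
X(F, 66) + j(-23) = -53*(1 - 44*66)/9 + 1 = -53*(1 - 2904)/9 + 1 = -53/9*(-2903) + 1 = 153859/9 + 1 = 153868/9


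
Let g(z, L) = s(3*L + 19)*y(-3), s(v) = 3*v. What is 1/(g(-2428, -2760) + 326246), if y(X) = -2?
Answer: 1/375812 ≈ 2.6609e-6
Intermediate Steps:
g(z, L) = -114 - 18*L (g(z, L) = (3*(3*L + 19))*(-2) = (3*(19 + 3*L))*(-2) = (57 + 9*L)*(-2) = -114 - 18*L)
1/(g(-2428, -2760) + 326246) = 1/((-114 - 18*(-2760)) + 326246) = 1/((-114 + 49680) + 326246) = 1/(49566 + 326246) = 1/375812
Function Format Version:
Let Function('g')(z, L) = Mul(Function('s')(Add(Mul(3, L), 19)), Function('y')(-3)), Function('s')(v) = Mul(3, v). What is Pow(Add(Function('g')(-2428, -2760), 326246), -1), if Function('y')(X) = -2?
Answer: Rational(1, 375812) ≈ 2.6609e-6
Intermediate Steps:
Function('g')(z, L) = Add(-114, Mul(-18, L)) (Function('g')(z, L) = Mul(Mul(3, Add(Mul(3, L), 19)), -2) = Mul(Mul(3, Add(19, Mul(3, L))), -2) = Mul(Add(57, Mul(9, L)), -2) = Add(-114, Mul(-18, L)))
Pow(Add(Function('g')(-2428, -2760), 326246), -1) = Pow(Add(Add(-114, Mul(-18, -2760)), 326246), -1) = Pow(Add(Add(-114, 49680), 326246), -1) = Pow(Add(49566, 326246), -1) = Pow(375812, -1) = Rational(1, 375812)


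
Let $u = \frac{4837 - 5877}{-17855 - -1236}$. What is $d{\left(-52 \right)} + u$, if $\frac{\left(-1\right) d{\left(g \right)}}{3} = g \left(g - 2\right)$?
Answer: $- \frac{139997416}{16619} \approx -8423.9$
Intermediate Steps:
$d{\left(g \right)} = - 3 g \left(-2 + g\right)$ ($d{\left(g \right)} = - 3 g \left(g - 2\right) = - 3 g \left(-2 + g\right)$)
$u = \frac{1040}{16619}$ ($u = - \frac{1040}{-17855 + \left(1260 - 24\right)} = - \frac{1040}{-17855 + 1236} = - \frac{1040}{-16619} = \left(-1040\right) \left(- \frac{1}{16619}\right) = \frac{1040}{16619} \approx 0.062579$)
$d{\left(-52 \right)} + u = 3 \left(-52\right) \left(2 - -52\right) + \frac{1040}{16619} = 3 \left(-52\right) \left(2 + 52\right) + \frac{1040}{16619} = 3 \left(-52\right) 54 + \frac{1040}{16619} = -8424 + \frac{1040}{16619} = - \frac{139997416}{16619}$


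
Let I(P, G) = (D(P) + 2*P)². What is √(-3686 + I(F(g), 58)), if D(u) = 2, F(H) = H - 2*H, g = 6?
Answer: I*√3586 ≈ 59.883*I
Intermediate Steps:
F(H) = -H
I(P, G) = (2 + 2*P)²
√(-3686 + I(F(g), 58)) = √(-3686 + 4*(1 - 1*6)²) = √(-3686 + 4*(1 - 6)²) = √(-3686 + 4*(-5)²) = √(-3686 + 4*25) = √(-3686 + 100) = √(-3586) = I*√3586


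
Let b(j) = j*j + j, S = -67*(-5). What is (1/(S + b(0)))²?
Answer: 1/112225 ≈ 8.9107e-6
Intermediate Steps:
S = 335
b(j) = j + j² (b(j) = j² + j = j + j²)
(1/(S + b(0)))² = (1/(335 + 0*(1 + 0)))² = (1/(335 + 0*1))² = (1/(335 + 0))² = (1/335)² = 1/112225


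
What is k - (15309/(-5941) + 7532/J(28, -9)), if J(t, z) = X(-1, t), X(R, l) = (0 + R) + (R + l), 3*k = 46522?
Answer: 271269943/17823 ≈ 15220.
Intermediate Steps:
k = 46522/3 (k = (⅓)*46522 = 46522/3 ≈ 15507.)
X(R, l) = l + 2*R (X(R, l) = R + (R + l) = l + 2*R)
J(t, z) = -2 + t (J(t, z) = t + 2*(-1) = t - 2 = -2 + t)
k - (15309/(-5941) + 7532/J(28, -9)) = 46522/3 - (15309/(-5941) + 7532/(-2 + 28)) = 46522/3 - (15309*(-1/5941) + 7532/26) = 46522/3 - (-15309/5941 + 7532*(1/26)) = 46522/3 - (-15309/5941 + 3766/13) = 46522/3 - 1*1705753/5941 = 46522/3 - 1705753/5941 = 271269943/17823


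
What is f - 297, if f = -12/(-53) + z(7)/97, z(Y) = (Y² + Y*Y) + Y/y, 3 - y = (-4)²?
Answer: -19767118/66833 ≈ -295.77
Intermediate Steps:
y = -13 (y = 3 - 1*(-4)² = 3 - 1*16 = 3 - 16 = -13)
z(Y) = 2*Y² - Y/13 (z(Y) = (Y² + Y*Y) + Y/(-13) = (Y² + Y²) + Y*(-1/13) = 2*Y² - Y/13)
f = 82283/66833 (f = -12/(-53) + ((1/13)*7*(-1 + 26*7))/97 = -12*(-1/53) + ((1/13)*7*(-1 + 182))*(1/97) = 12/53 + ((1/13)*7*181)*(1/97) = 12/53 + (1267/13)*(1/97) = 12/53 + 1267/1261 = 82283/66833 ≈ 1.2312)
f - 297 = 82283/66833 - 297 = -19767118/66833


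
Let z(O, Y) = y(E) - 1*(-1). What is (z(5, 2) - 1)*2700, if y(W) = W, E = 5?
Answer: 13500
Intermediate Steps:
z(O, Y) = 6 (z(O, Y) = 5 - 1*(-1) = 5 + 1 = 6)
(z(5, 2) - 1)*2700 = (6 - 1)*2700 = 5*2700 = 13500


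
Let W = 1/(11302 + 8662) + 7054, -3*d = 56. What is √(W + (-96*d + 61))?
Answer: √887496370859/9982 ≈ 94.377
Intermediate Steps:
d = -56/3 (d = -⅓*56 = -56/3 ≈ -18.667)
W = 140826057/19964 (W = 1/19964 + 7054 = 140826057/19964 ≈ 7054.0)
√(W + (-96*d + 61)) = √(140826057/19964 + (-96*(-56/3) + 61)) = √(140826057/19964 + (1792 + 61)) = √(140826057/19964 + 1853) = √(177819349/19964) = √887496370859/9982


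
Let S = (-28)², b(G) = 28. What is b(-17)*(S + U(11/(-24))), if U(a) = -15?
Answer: 21532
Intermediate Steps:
S = 784
b(-17)*(S + U(11/(-24))) = 28*(784 - 15) = 28*769 = 21532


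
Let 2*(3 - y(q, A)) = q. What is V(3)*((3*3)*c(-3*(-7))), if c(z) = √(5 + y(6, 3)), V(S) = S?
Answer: 27*√5 ≈ 60.374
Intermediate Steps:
y(q, A) = 3 - q/2
c(z) = √5 (c(z) = √(5 + (3 - ½*6)) = √(5 + (3 - 3)) = √(5 + 0) = √5)
V(3)*((3*3)*c(-3*(-7))) = 3*((3*3)*√5) = 3*(9*√5) = 27*√5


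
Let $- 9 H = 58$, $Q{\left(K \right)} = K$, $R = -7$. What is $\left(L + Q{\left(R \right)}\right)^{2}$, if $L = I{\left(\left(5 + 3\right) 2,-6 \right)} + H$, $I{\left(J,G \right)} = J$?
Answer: $\frac{529}{81} \approx 6.5309$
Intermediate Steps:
$H = - \frac{58}{9}$ ($H = \left(- \frac{1}{9}\right) 58 = - \frac{58}{9} \approx -6.4444$)
$L = \frac{86}{9}$ ($L = \left(5 + 3\right) 2 - \frac{58}{9} = 8 \cdot 2 - \frac{58}{9} = 16 - \frac{58}{9} = \frac{86}{9} \approx 9.5556$)
$\left(L + Q{\left(R \right)}\right)^{2} = \left(\frac{86}{9} - 7\right)^{2} = \left(\frac{23}{9}\right)^{2} = \frac{529}{81}$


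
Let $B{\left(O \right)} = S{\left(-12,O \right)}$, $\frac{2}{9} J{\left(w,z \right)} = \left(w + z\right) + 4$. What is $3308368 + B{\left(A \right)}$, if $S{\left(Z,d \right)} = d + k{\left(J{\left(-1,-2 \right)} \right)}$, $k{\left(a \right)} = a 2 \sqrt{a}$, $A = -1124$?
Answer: $3307244 + \frac{27 \sqrt{2}}{2} \approx 3.3073 \cdot 10^{6}$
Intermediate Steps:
$J{\left(w,z \right)} = 18 + \frac{9 w}{2} + \frac{9 z}{2}$ ($J{\left(w,z \right)} = \frac{9 \left(\left(w + z\right) + 4\right)}{2} = \frac{9 \left(4 + w + z\right)}{2} = 18 + \frac{9 w}{2} + \frac{9 z}{2}$)
$k{\left(a \right)} = 2 a^{\frac{3}{2}}$ ($k{\left(a \right)} = 2 a \sqrt{a} = 2 a^{\frac{3}{2}}$)
$S{\left(Z,d \right)} = d + \frac{27 \sqrt{2}}{2}$ ($S{\left(Z,d \right)} = d + 2 \left(18 + \frac{9}{2} \left(-1\right) + \frac{9}{2} \left(-2\right)\right)^{\frac{3}{2}} = d + 2 \left(18 - \frac{9}{2} - 9\right)^{\frac{3}{2}} = d + 2 \left(\frac{9}{2}\right)^{\frac{3}{2}} = d + 2 \frac{27 \sqrt{2}}{4} = d + \frac{27 \sqrt{2}}{2}$)
$B{\left(O \right)} = O + \frac{27 \sqrt{2}}{2}$
$3308368 + B{\left(A \right)} = 3308368 - \left(1124 - \frac{27 \sqrt{2}}{2}\right) = 3307244 + \frac{27 \sqrt{2}}{2}$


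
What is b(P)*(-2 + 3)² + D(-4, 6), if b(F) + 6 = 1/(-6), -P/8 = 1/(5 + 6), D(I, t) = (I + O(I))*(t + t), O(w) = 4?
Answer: -37/6 ≈ -6.1667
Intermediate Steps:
D(I, t) = 2*t*(4 + I) (D(I, t) = (I + 4)*(t + t) = (4 + I)*(2*t) = 2*t*(4 + I))
P = -8/11 (P = -8/(5 + 6) = -8/11 ≈ -0.72727)
b(F) = -37/6 (b(F) = -6 + 1/(-6) = -6 - ⅙ = -37/6)
b(P)*(-2 + 3)² + D(-4, 6) = -37*(-2 + 3)²/6 + 2*6*(4 - 4) = -37/6*1² + 2*6*0 = -37/6*1 + 0 = -37/6 + 0 = -37/6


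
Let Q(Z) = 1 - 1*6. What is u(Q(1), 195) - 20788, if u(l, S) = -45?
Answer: -20833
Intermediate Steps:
Q(Z) = -5 (Q(Z) = 1 - 6 = -5)
u(Q(1), 195) - 20788 = -45 - 20788 = -20833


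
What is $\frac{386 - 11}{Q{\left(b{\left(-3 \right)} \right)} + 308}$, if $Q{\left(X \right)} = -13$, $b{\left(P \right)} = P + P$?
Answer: $\frac{75}{59} \approx 1.2712$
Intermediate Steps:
$b{\left(P \right)} = 2 P$
$\frac{386 - 11}{Q{\left(b{\left(-3 \right)} \right)} + 308} = \frac{386 - 11}{-13 + 308} = \frac{375}{295} = 375 \cdot \frac{1}{295} = \frac{75}{59}$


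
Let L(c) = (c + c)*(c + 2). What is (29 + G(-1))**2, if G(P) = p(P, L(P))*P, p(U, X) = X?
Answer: 961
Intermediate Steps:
L(c) = 2*c*(2 + c) (L(c) = (2*c)*(2 + c) = 2*c*(2 + c))
G(P) = 2*P**2*(2 + P) (G(P) = (2*P*(2 + P))*P = 2*P**2*(2 + P))
(29 + G(-1))**2 = (29 + 2*(-1)**2*(2 - 1))**2 = (29 + 2*1*1)**2 = (29 + 2)**2 = 31**2 = 961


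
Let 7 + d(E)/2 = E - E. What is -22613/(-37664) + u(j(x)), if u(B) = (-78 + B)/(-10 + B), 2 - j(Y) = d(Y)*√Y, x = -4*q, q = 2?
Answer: 218495/112992 + 7*I*√2/6 ≈ 1.9337 + 1.6499*I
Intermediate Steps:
d(E) = -14 (d(E) = -14 + 2*(E - E) = -14 + 2*0 = -14 + 0 = -14)
x = -8 (x = -4*2 = -8)
j(Y) = 2 + 14*√Y (j(Y) = 2 - (-14)*√Y = 2 + 14*√Y)
u(B) = (-78 + B)/(-10 + B)
-22613/(-37664) + u(j(x)) = -22613/(-37664) + (-78 + (2 + 14*√(-8)))/(-10 + (2 + 14*√(-8))) = -22613*(-1/37664) + (-78 + (2 + 14*(2*I*√2)))/(-10 + (2 + 14*(2*I*√2))) = 22613/37664 + (-78 + (2 + 28*I*√2))/(-10 + (2 + 28*I*√2)) = 22613/37664 + (-76 + 28*I*√2)/(-8 + 28*I*√2)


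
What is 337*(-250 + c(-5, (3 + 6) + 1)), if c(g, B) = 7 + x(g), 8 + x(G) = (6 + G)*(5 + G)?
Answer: -84587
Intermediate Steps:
x(G) = -8 + (5 + G)*(6 + G) (x(G) = -8 + (6 + G)*(5 + G) = -8 + (5 + G)*(6 + G))
c(g, B) = 29 + g² + 11*g (c(g, B) = 7 + (22 + g² + 11*g) = 29 + g² + 11*g)
337*(-250 + c(-5, (3 + 6) + 1)) = 337*(-250 + (29 + (-5)² + 11*(-5))) = 337*(-250 + (29 + 25 - 55)) = 337*(-250 - 1) = 337*(-251) = -84587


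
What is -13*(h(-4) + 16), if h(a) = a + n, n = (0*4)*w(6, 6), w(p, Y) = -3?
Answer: -156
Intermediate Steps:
n = 0 (n = (0*4)*(-3) = 0*(-3) = 0)
h(a) = a (h(a) = a + 0 = a)
-13*(h(-4) + 16) = -13*(-4 + 16) = -13*12 = -156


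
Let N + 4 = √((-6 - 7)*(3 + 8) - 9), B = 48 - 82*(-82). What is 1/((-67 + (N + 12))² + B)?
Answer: I/(236*√38 + 10101*I) ≈ 9.6988e-5 + 1.3969e-5*I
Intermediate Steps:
B = 6772 (B = 48 + 6724 = 6772)
N = -4 + 2*I*√38 (N = -4 + √((-6 - 7)*(3 + 8) - 9) = -4 + √(-13*11 - 9) = -4 + √(-143 - 9) = -4 + √(-152) = -4 + 2*I*√38 ≈ -4.0 + 12.329*I)
1/((-67 + (N + 12))² + B) = 1/((-67 + ((-4 + 2*I*√38) + 12))² + 6772) = 1/((-67 + (8 + 2*I*√38))² + 6772) = 1/((-59 + 2*I*√38)² + 6772) = 1/(6772 + (-59 + 2*I*√38)²)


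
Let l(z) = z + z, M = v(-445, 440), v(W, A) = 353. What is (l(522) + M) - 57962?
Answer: -56565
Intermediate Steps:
M = 353
l(z) = 2*z
(l(522) + M) - 57962 = (2*522 + 353) - 57962 = (1044 + 353) - 57962 = 1397 - 57962 = -56565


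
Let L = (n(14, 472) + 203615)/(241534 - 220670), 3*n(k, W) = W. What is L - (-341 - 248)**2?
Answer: -21713867915/62592 ≈ -3.4691e+5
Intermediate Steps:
n(k, W) = W/3
L = 611317/62592 (L = ((1/3)*472 + 203615)/(241534 - 220670) = (472/3 + 203615)/20864 = (611317/3)*(1/20864) = 611317/62592 ≈ 9.7667)
L - (-341 - 248)**2 = 611317/62592 - (-341 - 248)**2 = 611317/62592 - 1*(-589)**2 = 611317/62592 - 1*346921 = 611317/62592 - 346921 = -21713867915/62592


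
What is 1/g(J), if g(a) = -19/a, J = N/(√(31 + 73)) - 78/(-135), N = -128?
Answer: -26/855 + 32*√26/247 ≈ 0.63019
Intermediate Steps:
J = 26/45 - 32*√26/13 (J = -128/√(31 + 73) - 78/(-135) = -128*√26/52 - 78*(-1/135) = -128*√26/52 + 26/45 = -32*√26/13 + 26/45 = 26/45 - 32*√26/13 ≈ -11.974)
1/g(J) = 1/(-19/(26/45 - 32*√26/13)) = -26/855 + 32*√26/247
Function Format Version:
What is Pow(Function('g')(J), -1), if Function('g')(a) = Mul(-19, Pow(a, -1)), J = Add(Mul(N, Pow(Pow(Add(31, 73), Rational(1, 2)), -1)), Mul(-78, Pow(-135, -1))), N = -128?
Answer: Add(Rational(-26, 855), Mul(Rational(32, 247), Pow(26, Rational(1, 2)))) ≈ 0.63019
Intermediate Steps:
J = Add(Rational(26, 45), Mul(Rational(-32, 13), Pow(26, Rational(1, 2)))) (J = Add(Mul(-128, Pow(Pow(Add(31, 73), Rational(1, 2)), -1)), Mul(-78, Pow(-135, -1))) = Add(Mul(-128, Pow(Pow(104, Rational(1, 2)), -1)), Mul(-78, Rational(-1, 135))) = Add(Mul(-128, Pow(Mul(2, Pow(26, Rational(1, 2))), -1)), Rational(26, 45)) = Add(Mul(-128, Mul(Rational(1, 52), Pow(26, Rational(1, 2)))), Rational(26, 45)) = Add(Mul(Rational(-32, 13), Pow(26, Rational(1, 2))), Rational(26, 45)) = Add(Rational(26, 45), Mul(Rational(-32, 13), Pow(26, Rational(1, 2)))) ≈ -11.974)
Pow(Function('g')(J), -1) = Pow(Mul(-19, Pow(Add(Rational(26, 45), Mul(Rational(-32, 13), Pow(26, Rational(1, 2)))), -1)), -1) = Add(Rational(-26, 855), Mul(Rational(32, 247), Pow(26, Rational(1, 2))))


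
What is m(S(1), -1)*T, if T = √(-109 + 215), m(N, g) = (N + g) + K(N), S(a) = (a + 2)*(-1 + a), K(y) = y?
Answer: -√106 ≈ -10.296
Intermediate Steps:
S(a) = (-1 + a)*(2 + a) (S(a) = (2 + a)*(-1 + a) = (-1 + a)*(2 + a))
m(N, g) = g + 2*N (m(N, g) = (N + g) + N = g + 2*N)
T = √106 ≈ 10.296
m(S(1), -1)*T = (-1 + 2*(-2 + 1 + 1²))*√106 = (-1 + 2*(-2 + 1 + 1))*√106 = (-1 + 2*0)*√106 = (-1 + 0)*√106 = -√106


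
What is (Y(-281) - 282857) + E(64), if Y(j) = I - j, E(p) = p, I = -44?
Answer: -282556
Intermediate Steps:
Y(j) = -44 - j
(Y(-281) - 282857) + E(64) = ((-44 - 1*(-281)) - 282857) + 64 = ((-44 + 281) - 282857) + 64 = (237 - 282857) + 64 = -282620 + 64 = -282556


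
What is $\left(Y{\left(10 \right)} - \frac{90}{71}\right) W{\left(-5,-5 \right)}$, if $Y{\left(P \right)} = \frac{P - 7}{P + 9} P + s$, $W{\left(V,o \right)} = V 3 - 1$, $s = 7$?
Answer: $- \frac{157808}{1349} \approx -116.98$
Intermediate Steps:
$W{\left(V,o \right)} = -1 + 3 V$ ($W{\left(V,o \right)} = 3 V - 1 = -1 + 3 V$)
$Y{\left(P \right)} = 7 + \frac{P \left(-7 + P\right)}{9 + P}$ ($Y{\left(P \right)} = \frac{P - 7}{P + 9} P + 7 = \frac{-7 + P}{9 + P} P + 7 = \frac{P \left(-7 + P\right)}{9 + P} + 7 = 7 + \frac{P \left(-7 + P\right)}{9 + P}$)
$\left(Y{\left(10 \right)} - \frac{90}{71}\right) W{\left(-5,-5 \right)} = \left(\frac{63 + 10^{2}}{9 + 10} - \frac{90}{71}\right) \left(-1 + 3 \left(-5\right)\right) = \left(\frac{63 + 100}{19} - \frac{90}{71}\right) \left(-1 - 15\right) = \left(\frac{1}{19} \cdot 163 - \frac{90}{71}\right) \left(-16\right) = \left(\frac{163}{19} - \frac{90}{71}\right) \left(-16\right) = \frac{9863}{1349} \left(-16\right) = - \frac{157808}{1349}$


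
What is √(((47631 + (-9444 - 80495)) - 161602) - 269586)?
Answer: 2*I*√118374 ≈ 688.11*I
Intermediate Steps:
√(((47631 + (-9444 - 80495)) - 161602) - 269586) = √(((47631 - 89939) - 161602) - 269586) = √((-42308 - 161602) - 269586) = √(-203910 - 269586) = √(-473496) = 2*I*√118374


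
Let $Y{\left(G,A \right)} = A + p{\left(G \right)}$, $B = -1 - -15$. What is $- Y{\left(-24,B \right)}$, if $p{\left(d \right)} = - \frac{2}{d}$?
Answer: $- \frac{169}{12} \approx -14.083$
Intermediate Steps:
$B = 14$ ($B = -1 + 15 = 14$)
$Y{\left(G,A \right)} = A - \frac{2}{G}$
$- Y{\left(-24,B \right)} = - (14 - \frac{2}{-24}) = - (14 - - \frac{1}{12}) = - (14 + \frac{1}{12}) = \left(-1\right) \frac{169}{12} = - \frac{169}{12}$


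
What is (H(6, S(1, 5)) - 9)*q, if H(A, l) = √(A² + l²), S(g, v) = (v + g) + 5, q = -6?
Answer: 54 - 6*√157 ≈ -21.180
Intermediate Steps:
S(g, v) = 5 + g + v (S(g, v) = (g + v) + 5 = 5 + g + v)
(H(6, S(1, 5)) - 9)*q = (√(6² + (5 + 1 + 5)²) - 9)*(-6) = (√(36 + 11²) - 9)*(-6) = (√(36 + 121) - 9)*(-6) = (√157 - 9)*(-6) = (-9 + √157)*(-6) = 54 - 6*√157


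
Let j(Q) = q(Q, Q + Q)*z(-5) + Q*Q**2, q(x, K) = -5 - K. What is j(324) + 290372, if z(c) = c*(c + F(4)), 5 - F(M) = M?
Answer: 34289536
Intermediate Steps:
F(M) = 5 - M
z(c) = c*(1 + c) (z(c) = c*(c + (5 - 1*4)) = c*(c + (5 - 4)) = c*(c + 1) = c*(1 + c))
j(Q) = -100 + Q**3 - 40*Q (j(Q) = (-5 - (Q + Q))*(-5*(1 - 5)) + Q*Q**2 = (-5 - 2*Q)*(-5*(-4)) + Q**3 = (-5 - 2*Q)*20 + Q**3 = (-100 - 40*Q) + Q**3 = -100 + Q**3 - 40*Q)
j(324) + 290372 = (-100 + 324**3 - 40*324) + 290372 = (-100 + 34012224 - 12960) + 290372 = 33999164 + 290372 = 34289536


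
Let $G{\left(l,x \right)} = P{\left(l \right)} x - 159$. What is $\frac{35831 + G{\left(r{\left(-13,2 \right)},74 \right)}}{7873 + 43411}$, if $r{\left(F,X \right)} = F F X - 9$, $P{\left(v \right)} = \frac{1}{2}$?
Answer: $\frac{35709}{51284} \approx 0.6963$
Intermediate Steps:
$P{\left(v \right)} = \frac{1}{2}$
$r{\left(F,X \right)} = -9 + X F^{2}$ ($r{\left(F,X \right)} = F^{2} X - 9 = X F^{2} - 9 = -9 + X F^{2}$)
$G{\left(l,x \right)} = -159 + \frac{x}{2}$ ($G{\left(l,x \right)} = \frac{x}{2} - 159 = -159 + \frac{x}{2}$)
$\frac{35831 + G{\left(r{\left(-13,2 \right)},74 \right)}}{7873 + 43411} = \frac{35831 + \left(-159 + \frac{1}{2} \cdot 74\right)}{7873 + 43411} = \frac{35831 + \left(-159 + 37\right)}{51284} = \left(35831 - 122\right) \frac{1}{51284} = 35709 \cdot \frac{1}{51284} = \frac{35709}{51284}$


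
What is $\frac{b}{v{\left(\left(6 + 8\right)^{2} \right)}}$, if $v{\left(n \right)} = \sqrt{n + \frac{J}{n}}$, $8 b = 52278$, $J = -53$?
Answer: $\frac{182973 \sqrt{227}}{5902} \approx 467.09$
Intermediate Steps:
$b = \frac{26139}{4}$ ($b = \frac{1}{8} \cdot 52278 = \frac{26139}{4} \approx 6534.8$)
$v{\left(n \right)} = \sqrt{n - \frac{53}{n}}$
$\frac{b}{v{\left(\left(6 + 8\right)^{2} \right)}} = \frac{26139}{4 \sqrt{\left(6 + 8\right)^{2} - \frac{53}{\left(6 + 8\right)^{2}}}} = \frac{26139}{4 \sqrt{14^{2} - \frac{53}{14^{2}}}} = \frac{26139}{4 \sqrt{196 - \frac{53}{196}}} = \frac{26139}{4 \sqrt{\frac{38363}{196}}} = \frac{26139}{4 \frac{13 \sqrt{227}}{14}} = \frac{26139 \frac{14 \sqrt{227}}{2951}}{4} = \frac{182973 \sqrt{227}}{5902}$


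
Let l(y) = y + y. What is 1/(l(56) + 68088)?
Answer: 1/68200 ≈ 1.4663e-5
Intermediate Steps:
l(y) = 2*y
1/(l(56) + 68088) = 1/(2*56 + 68088) = 1/(112 + 68088) = 1/68200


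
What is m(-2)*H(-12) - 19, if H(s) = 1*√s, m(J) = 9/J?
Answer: -19 - 9*I*√3 ≈ -19.0 - 15.588*I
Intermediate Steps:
H(s) = √s
m(-2)*H(-12) - 19 = (9/(-2))*√(-12) - 19 = (9*(-½))*(2*I*√3) - 19 = -9*I*√3 - 19 = -19 - 9*I*√3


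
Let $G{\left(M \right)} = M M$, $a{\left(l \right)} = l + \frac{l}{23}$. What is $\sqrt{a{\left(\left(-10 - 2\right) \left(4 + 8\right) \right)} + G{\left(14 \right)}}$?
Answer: $\frac{2 \sqrt{6049}}{23} \approx 6.7631$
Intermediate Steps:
$a{\left(l \right)} = \frac{24 l}{23}$ ($a{\left(l \right)} = l + l \frac{1}{23} = l + \frac{l}{23} = \frac{24 l}{23}$)
$G{\left(M \right)} = M^{2}$
$\sqrt{a{\left(\left(-10 - 2\right) \left(4 + 8\right) \right)} + G{\left(14 \right)}} = \sqrt{\frac{24 \left(-10 - 2\right) \left(4 + 8\right)}{23} + 14^{2}} = \sqrt{\frac{24 \left(\left(-12\right) 12\right)}{23} + 196} = \sqrt{\frac{24}{23} \left(-144\right) + 196} = \sqrt{- \frac{3456}{23} + 196} = \sqrt{\frac{1052}{23}} = \frac{2 \sqrt{6049}}{23}$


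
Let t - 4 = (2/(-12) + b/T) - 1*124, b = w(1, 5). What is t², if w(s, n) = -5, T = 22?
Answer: 15784729/1089 ≈ 14495.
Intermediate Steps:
b = -5
t = -3973/33 (t = 4 + ((2/(-12) - 5/22) - 1*124) = 4 + ((2*(-1/12) - 5*1/22) - 124) = 4 + ((-⅙ - 5/22) - 124) = 4 + (-13/33 - 124) = 4 - 4105/33 = -3973/33 ≈ -120.39)
t² = (-3973/33)² = 15784729/1089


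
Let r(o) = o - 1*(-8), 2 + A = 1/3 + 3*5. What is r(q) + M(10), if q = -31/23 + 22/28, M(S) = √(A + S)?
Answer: 2395/322 + √210/3 ≈ 12.268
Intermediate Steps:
A = 40/3 (A = -2 + (1/3 + 3*5) = -2 + (⅓ + 15) = -2 + 46/3 = 40/3 ≈ 13.333)
M(S) = √(40/3 + S)
q = -181/322 (q = -31*1/23 + 22*(1/28) = -31/23 + 11/14 = -181/322 ≈ -0.56211)
r(o) = 8 + o (r(o) = o + 8 = 8 + o)
r(q) + M(10) = (8 - 181/322) + √(120 + 9*10)/3 = 2395/322 + √(120 + 90)/3 = 2395/322 + √210/3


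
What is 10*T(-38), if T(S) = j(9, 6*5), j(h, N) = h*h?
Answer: 810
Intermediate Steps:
j(h, N) = h²
T(S) = 81 (T(S) = 9² = 81)
10*T(-38) = 10*81 = 810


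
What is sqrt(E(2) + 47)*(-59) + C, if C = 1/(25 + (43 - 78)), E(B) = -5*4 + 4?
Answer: -1/10 - 59*sqrt(31) ≈ -328.60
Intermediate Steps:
E(B) = -16 (E(B) = -20 + 4 = -16)
C = -1/10 (C = 1/(25 - 35) = 1/(-10) = -1/10 ≈ -0.10000)
sqrt(E(2) + 47)*(-59) + C = sqrt(-16 + 47)*(-59) - 1/10 = sqrt(31)*(-59) - 1/10 = -59*sqrt(31) - 1/10 = -1/10 - 59*sqrt(31)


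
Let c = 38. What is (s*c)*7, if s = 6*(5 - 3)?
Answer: 3192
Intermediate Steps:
s = 12 (s = 6*2 = 12)
(s*c)*7 = (12*38)*7 = 456*7 = 3192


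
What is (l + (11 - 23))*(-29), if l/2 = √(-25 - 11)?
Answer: 348 - 348*I ≈ 348.0 - 348.0*I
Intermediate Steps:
l = 12*I (l = 2*√(-25 - 11) = 2*√(-36) = 2*(6*I) = 12*I ≈ 12.0*I)
(l + (11 - 23))*(-29) = (12*I + (11 - 23))*(-29) = (12*I - 12)*(-29) = (-12 + 12*I)*(-29) = 348 - 348*I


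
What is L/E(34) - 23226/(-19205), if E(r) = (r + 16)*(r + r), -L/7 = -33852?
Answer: 231493101/3264850 ≈ 70.905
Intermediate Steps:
L = 236964 (L = -7*(-33852) = 236964)
E(r) = 2*r*(16 + r) (E(r) = (16 + r)*(2*r) = 2*r*(16 + r))
L/E(34) - 23226/(-19205) = 236964/((2*34*(16 + 34))) - 23226/(-19205) = 236964/((2*34*50)) - 23226*(-1/19205) = 236964/3400 + 23226/19205 = 236964*(1/3400) + 23226/19205 = 59241/850 + 23226/19205 = 231493101/3264850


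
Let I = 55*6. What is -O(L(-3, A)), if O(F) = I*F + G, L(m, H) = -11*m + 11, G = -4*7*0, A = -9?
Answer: -14520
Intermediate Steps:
G = 0 (G = -28*0 = 0)
I = 330
L(m, H) = 11 - 11*m
O(F) = 330*F (O(F) = 330*F + 0 = 330*F)
-O(L(-3, A)) = -330*(11 - 11*(-3)) = -330*(11 + 33) = -330*44 = -1*14520 = -14520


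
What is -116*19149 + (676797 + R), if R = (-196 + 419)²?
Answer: -1494758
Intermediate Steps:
R = 49729 (R = 223² = 49729)
-116*19149 + (676797 + R) = -116*19149 + (676797 + 49729) = -2221284 + 726526 = -1494758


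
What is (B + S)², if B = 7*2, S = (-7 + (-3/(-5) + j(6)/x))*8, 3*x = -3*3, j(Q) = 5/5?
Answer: 357604/225 ≈ 1589.4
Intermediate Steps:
j(Q) = 1 (j(Q) = 5*(⅕) = 1)
x = -3 (x = (-3*3)/3 = (⅓)*(-9) = -3)
S = -808/15 (S = (-7 + (-3/(-5) + 1/(-3)))*8 = (-7 + (-3*(-⅕) + 1*(-⅓)))*8 = (-7 + (⅗ - ⅓))*8 = (-7 + 4/15)*8 = -101/15*8 = -808/15 ≈ -53.867)
B = 14
(B + S)² = (14 - 808/15)² = (-598/15)² = 357604/225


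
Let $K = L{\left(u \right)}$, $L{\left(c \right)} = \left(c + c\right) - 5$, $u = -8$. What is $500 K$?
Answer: $-10500$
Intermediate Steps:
$L{\left(c \right)} = -5 + 2 c$ ($L{\left(c \right)} = 2 c - 5 = -5 + 2 c$)
$K = -21$ ($K = -5 + 2 \left(-8\right) = -5 - 16 = -21$)
$500 K = 500 \left(-21\right) = -10500$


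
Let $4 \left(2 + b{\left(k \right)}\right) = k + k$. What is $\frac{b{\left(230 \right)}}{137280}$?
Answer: $\frac{113}{137280} \approx 0.00082314$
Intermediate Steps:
$b{\left(k \right)} = -2 + \frac{k}{2}$ ($b{\left(k \right)} = -2 + \frac{k + k}{4} = -2 + \frac{2 k}{4} = -2 + \frac{k}{2}$)
$\frac{b{\left(230 \right)}}{137280} = \frac{-2 + \frac{1}{2} \cdot 230}{137280} = \left(-2 + 115\right) \frac{1}{137280} = 113 \cdot \frac{1}{137280} = \frac{113}{137280}$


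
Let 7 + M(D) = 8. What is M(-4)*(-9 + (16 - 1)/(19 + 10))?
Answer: -246/29 ≈ -8.4828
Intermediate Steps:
M(D) = 1 (M(D) = -7 + 8 = 1)
M(-4)*(-9 + (16 - 1)/(19 + 10)) = 1*(-9 + (16 - 1)/(19 + 10)) = 1*(-9 + 15/29) = 1*(-246/29) = -246/29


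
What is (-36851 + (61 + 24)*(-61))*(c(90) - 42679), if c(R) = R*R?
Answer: 1453562844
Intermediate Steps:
c(R) = R²
(-36851 + (61 + 24)*(-61))*(c(90) - 42679) = (-36851 + (61 + 24)*(-61))*(90² - 42679) = (-36851 + 85*(-61))*(8100 - 42679) = (-36851 - 5185)*(-34579) = -42036*(-34579) = 1453562844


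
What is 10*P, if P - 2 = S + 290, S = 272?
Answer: 5640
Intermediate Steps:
P = 564 (P = 2 + (272 + 290) = 2 + 562 = 564)
10*P = 10*564 = 5640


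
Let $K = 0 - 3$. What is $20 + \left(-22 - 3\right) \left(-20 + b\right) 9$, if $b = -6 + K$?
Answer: $6545$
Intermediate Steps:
$K = -3$ ($K = 0 - 3 = -3$)
$b = -9$ ($b = -6 - 3 = -9$)
$20 + \left(-22 - 3\right) \left(-20 + b\right) 9 = 20 + \left(-22 - 3\right) \left(-20 - 9\right) 9 = 20 + \left(-25\right) \left(-29\right) 9 = 20 + 725 \cdot 9 = 20 + 6525 = 6545$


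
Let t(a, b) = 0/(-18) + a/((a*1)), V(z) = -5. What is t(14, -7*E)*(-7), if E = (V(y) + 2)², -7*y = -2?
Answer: -7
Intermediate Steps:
y = 2/7 (y = -⅐*(-2) = 2/7 ≈ 0.28571)
E = 9 (E = (-5 + 2)² = (-3)² = 9)
t(a, b) = 1 (t(a, b) = 0*(-1/18) + a/a = 0 + 1 = 1)
t(14, -7*E)*(-7) = 1*(-7) = -7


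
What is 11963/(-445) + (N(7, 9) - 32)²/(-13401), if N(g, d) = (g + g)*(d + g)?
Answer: -19635627/662605 ≈ -29.634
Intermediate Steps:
N(g, d) = 2*g*(d + g) (N(g, d) = (2*g)*(d + g) = 2*g*(d + g))
11963/(-445) + (N(7, 9) - 32)²/(-13401) = 11963/(-445) + (2*7*(9 + 7) - 32)²/(-13401) = 11963*(-1/445) + (2*7*16 - 32)²*(-1/13401) = -11963/445 + (224 - 32)²*(-1/13401) = -11963/445 + 192²*(-1/13401) = -11963/445 + 36864*(-1/13401) = -11963/445 - 4096/1489 = -19635627/662605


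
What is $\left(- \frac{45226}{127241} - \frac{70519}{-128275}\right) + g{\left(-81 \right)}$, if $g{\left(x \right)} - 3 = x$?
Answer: $- \frac{1269931920521}{16321839275} \approx -77.806$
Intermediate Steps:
$g{\left(x \right)} = 3 + x$
$\left(- \frac{45226}{127241} - \frac{70519}{-128275}\right) + g{\left(-81 \right)} = \left(- \frac{45226}{127241} - \frac{70519}{-128275}\right) + \left(3 - 81\right) = \left(\left(-45226\right) \frac{1}{127241} - - \frac{70519}{128275}\right) - 78 = \left(- \frac{45226}{127241} + \frac{70519}{128275}\right) - 78 = \frac{3171542929}{16321839275} - 78 = - \frac{1269931920521}{16321839275}$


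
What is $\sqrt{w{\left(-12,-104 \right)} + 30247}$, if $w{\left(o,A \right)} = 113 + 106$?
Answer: $\sqrt{30466} \approx 174.55$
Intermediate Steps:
$w{\left(o,A \right)} = 219$
$\sqrt{w{\left(-12,-104 \right)} + 30247} = \sqrt{219 + 30247} = \sqrt{30466}$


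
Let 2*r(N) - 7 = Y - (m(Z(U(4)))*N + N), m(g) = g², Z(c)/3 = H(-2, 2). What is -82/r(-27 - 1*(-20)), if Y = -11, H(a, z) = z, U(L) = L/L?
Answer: -164/255 ≈ -0.64314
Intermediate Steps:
U(L) = 1
Z(c) = 6 (Z(c) = 3*2 = 6)
r(N) = -2 - 37*N/2 (r(N) = 7/2 + (-11 - (6²*N + N))/2 = 7/2 + (-11 - (36*N + N))/2 = 7/2 + (-11 - 37*N)/2 = 7/2 + (-11/2 - 37*N/2) = -2 - 37*N/2)
-82/r(-27 - 1*(-20)) = -82/(-2 - 37*(-27 - 1*(-20))/2) = -82/(-2 - 37*(-27 + 20)/2) = -82/(-2 - 37/2*(-7)) = -82/(-2 + 259/2) = -82/255/2 = -82*2/255 = -164/255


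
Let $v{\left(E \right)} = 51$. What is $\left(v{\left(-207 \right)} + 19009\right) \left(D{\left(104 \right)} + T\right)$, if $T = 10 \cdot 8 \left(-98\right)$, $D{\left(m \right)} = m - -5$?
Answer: $-147352860$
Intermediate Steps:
$D{\left(m \right)} = 5 + m$ ($D{\left(m \right)} = m + 5 = 5 + m$)
$T = -7840$ ($T = 80 \left(-98\right) = -7840$)
$\left(v{\left(-207 \right)} + 19009\right) \left(D{\left(104 \right)} + T\right) = \left(51 + 19009\right) \left(\left(5 + 104\right) - 7840\right) = 19060 \left(109 - 7840\right) = 19060 \left(-7731\right) = -147352860$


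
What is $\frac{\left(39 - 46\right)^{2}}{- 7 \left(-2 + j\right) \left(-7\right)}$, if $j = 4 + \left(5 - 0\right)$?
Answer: $\frac{1}{7} \approx 0.14286$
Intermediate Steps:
$j = 9$ ($j = 4 + \left(5 + 0\right) = 4 + 5 = 9$)
$\frac{\left(39 - 46\right)^{2}}{- 7 \left(-2 + j\right) \left(-7\right)} = \frac{\left(39 - 46\right)^{2}}{- 7 \left(-2 + 9\right) \left(-7\right)} = \frac{\left(-7\right)^{2}}{\left(-7\right) 7 \left(-7\right)} = \frac{49}{\left(-49\right) \left(-7\right)} = \frac{49}{343} = 49 \cdot \frac{1}{343} = \frac{1}{7}$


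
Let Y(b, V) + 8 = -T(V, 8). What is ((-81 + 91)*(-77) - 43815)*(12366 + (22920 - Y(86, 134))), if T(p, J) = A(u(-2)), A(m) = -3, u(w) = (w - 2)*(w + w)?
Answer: -1573449235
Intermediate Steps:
u(w) = 2*w*(-2 + w) (u(w) = (-2 + w)*(2*w) = 2*w*(-2 + w))
T(p, J) = -3
Y(b, V) = -5 (Y(b, V) = -8 - 1*(-3) = -8 + 3 = -5)
((-81 + 91)*(-77) - 43815)*(12366 + (22920 - Y(86, 134))) = ((-81 + 91)*(-77) - 43815)*(12366 + (22920 - 1*(-5))) = (10*(-77) - 43815)*(12366 + (22920 + 5)) = (-770 - 43815)*(12366 + 22925) = -44585*35291 = -1573449235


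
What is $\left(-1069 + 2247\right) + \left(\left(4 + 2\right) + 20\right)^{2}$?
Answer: $1854$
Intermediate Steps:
$\left(-1069 + 2247\right) + \left(\left(4 + 2\right) + 20\right)^{2} = 1178 + \left(6 + 20\right)^{2} = 1178 + 26^{2} = 1178 + 676 = 1854$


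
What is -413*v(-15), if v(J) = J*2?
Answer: 12390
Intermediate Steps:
v(J) = 2*J
-413*v(-15) = -826*(-15) = -413*(-30) = 12390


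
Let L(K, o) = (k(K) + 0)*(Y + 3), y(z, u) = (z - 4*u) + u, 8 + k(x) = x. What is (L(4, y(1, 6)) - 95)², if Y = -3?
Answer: 9025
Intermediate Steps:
k(x) = -8 + x
y(z, u) = z - 3*u
L(K, o) = 0 (L(K, o) = ((-8 + K) + 0)*(-3 + 3) = (-8 + K)*0 = 0)
(L(4, y(1, 6)) - 95)² = (0 - 95)² = (-95)² = 9025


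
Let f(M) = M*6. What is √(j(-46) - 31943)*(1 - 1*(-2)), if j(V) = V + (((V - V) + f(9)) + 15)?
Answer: 12*I*√1995 ≈ 535.99*I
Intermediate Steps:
f(M) = 6*M
j(V) = 69 + V (j(V) = V + (((V - V) + 6*9) + 15) = V + ((0 + 54) + 15) = V + (54 + 15) = V + 69 = 69 + V)
√(j(-46) - 31943)*(1 - 1*(-2)) = √((69 - 46) - 31943)*(1 - 1*(-2)) = √(23 - 31943)*(1 + 2) = √(-31920)*3 = (4*I*√1995)*3 = 12*I*√1995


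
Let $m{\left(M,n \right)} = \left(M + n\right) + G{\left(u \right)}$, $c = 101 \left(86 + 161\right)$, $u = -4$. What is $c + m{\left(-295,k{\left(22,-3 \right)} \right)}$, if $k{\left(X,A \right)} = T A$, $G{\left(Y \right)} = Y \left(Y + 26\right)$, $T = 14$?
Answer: $24522$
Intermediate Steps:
$c = 24947$ ($c = 101 \cdot 247 = 24947$)
$G{\left(Y \right)} = Y \left(26 + Y\right)$
$k{\left(X,A \right)} = 14 A$
$m{\left(M,n \right)} = -88 + M + n$ ($m{\left(M,n \right)} = \left(M + n\right) - 4 \left(26 - 4\right) = \left(M + n\right) - 88 = -88 + M + n$)
$c + m{\left(-295,k{\left(22,-3 \right)} \right)} = 24947 - 425 = 24522$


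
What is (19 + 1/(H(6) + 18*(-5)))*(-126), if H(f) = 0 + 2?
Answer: -105273/44 ≈ -2392.6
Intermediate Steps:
H(f) = 2
(19 + 1/(H(6) + 18*(-5)))*(-126) = (19 + 1/(2 + 18*(-5)))*(-126) = (19 + 1/(2 - 90))*(-126) = (19 + 1/(-88))*(-126) = (19 - 1/88)*(-126) = (1671/88)*(-126) = -105273/44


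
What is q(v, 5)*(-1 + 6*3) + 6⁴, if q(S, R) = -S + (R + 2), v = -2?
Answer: 1449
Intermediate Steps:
q(S, R) = 2 + R - S (q(S, R) = -S + (2 + R) = 2 + R - S)
q(v, 5)*(-1 + 6*3) + 6⁴ = (2 + 5 - 1*(-2))*(-1 + 6*3) + 6⁴ = (2 + 5 + 2)*(-1 + 18) + 1296 = 9*17 + 1296 = 153 + 1296 = 1449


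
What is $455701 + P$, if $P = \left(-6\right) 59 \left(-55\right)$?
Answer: $475171$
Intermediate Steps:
$P = 19470$ ($P = \left(-354\right) \left(-55\right) = 19470$)
$455701 + P = 455701 + 19470 = 475171$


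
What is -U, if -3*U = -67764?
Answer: -22588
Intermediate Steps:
U = 22588 (U = -1/3*(-67764) = 22588)
-U = -1*22588 = -22588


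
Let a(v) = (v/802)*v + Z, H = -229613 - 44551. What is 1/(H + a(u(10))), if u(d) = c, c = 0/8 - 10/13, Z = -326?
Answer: -67769/18601912760 ≈ -3.6431e-6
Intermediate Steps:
c = -10/13 (c = 0*(⅛) - 10*1/13 = 0 - 10/13 = -10/13 ≈ -0.76923)
u(d) = -10/13
H = -274164
a(v) = -326 + v²/802 (a(v) = (v/802)*v - 326 = v²/802 - 326 = -326 + v²/802)
1/(H + a(u(10))) = 1/(-274164 + (-326 + (-10/13)²/802)) = 1/(-274164 + (-326 + (1/802)*(100/169))) = 1/(-274164 + (-326 + 50/67769)) = 1/(-274164 - 22092644/67769) = 1/(-18601912760/67769) = -67769/18601912760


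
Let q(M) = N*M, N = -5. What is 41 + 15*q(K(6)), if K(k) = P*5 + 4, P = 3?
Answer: -1384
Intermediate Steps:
K(k) = 19 (K(k) = 3*5 + 4 = 15 + 4 = 19)
q(M) = -5*M
41 + 15*q(K(6)) = 41 + 15*(-5*19) = 41 + 15*(-95) = 41 - 1425 = -1384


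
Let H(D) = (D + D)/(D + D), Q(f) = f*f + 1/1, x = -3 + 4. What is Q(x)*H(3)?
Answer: 2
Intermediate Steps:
x = 1
Q(f) = 1 + f² (Q(f) = f² + 1 = 1 + f²)
H(D) = 1 (H(D) = (2*D)/((2*D)) = (2*D)*(1/(2*D)) = 1)
Q(x)*H(3) = (1 + 1²)*1 = (1 + 1)*1 = 2*1 = 2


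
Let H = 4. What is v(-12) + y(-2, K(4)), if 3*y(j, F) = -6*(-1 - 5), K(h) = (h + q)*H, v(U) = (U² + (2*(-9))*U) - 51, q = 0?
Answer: 321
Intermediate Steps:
v(U) = -51 + U² - 18*U (v(U) = (U² - 18*U) - 51 = -51 + U² - 18*U)
K(h) = 4*h (K(h) = (h + 0)*4 = h*4 = 4*h)
y(j, F) = 12 (y(j, F) = (-6*(-1 - 5))/3 = (-6*(-6))/3 = (⅓)*36 = 12)
v(-12) + y(-2, K(4)) = (-51 + (-12)² - 18*(-12)) + 12 = (-51 + 144 + 216) + 12 = 309 + 12 = 321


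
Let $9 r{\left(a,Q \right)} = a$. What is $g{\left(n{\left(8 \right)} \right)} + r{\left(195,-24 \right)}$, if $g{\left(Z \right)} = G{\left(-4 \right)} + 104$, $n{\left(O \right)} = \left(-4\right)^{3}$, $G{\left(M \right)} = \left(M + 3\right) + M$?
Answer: $\frac{362}{3} \approx 120.67$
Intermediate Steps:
$r{\left(a,Q \right)} = \frac{a}{9}$
$G{\left(M \right)} = 3 + 2 M$ ($G{\left(M \right)} = \left(3 + M\right) + M = 3 + 2 M$)
$n{\left(O \right)} = -64$
$g{\left(Z \right)} = 99$ ($g{\left(Z \right)} = \left(3 + 2 \left(-4\right)\right) + 104 = \left(3 - 8\right) + 104 = -5 + 104 = 99$)
$g{\left(n{\left(8 \right)} \right)} + r{\left(195,-24 \right)} = 99 + \frac{1}{9} \cdot 195 = 99 + \frac{65}{3} = \frac{362}{3}$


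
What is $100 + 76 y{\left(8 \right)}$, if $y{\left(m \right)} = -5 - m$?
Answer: $-888$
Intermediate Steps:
$100 + 76 y{\left(8 \right)} = 100 + 76 \left(-5 - 8\right) = 100 + 76 \left(-13\right) = 100 - 988 = -888$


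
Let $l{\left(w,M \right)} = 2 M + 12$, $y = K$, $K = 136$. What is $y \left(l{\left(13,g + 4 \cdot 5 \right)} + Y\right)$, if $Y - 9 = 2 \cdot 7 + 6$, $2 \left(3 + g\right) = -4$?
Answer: $9656$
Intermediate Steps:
$g = -5$ ($g = -3 + \frac{1}{2} \left(-4\right) = -3 - 2 = -5$)
$Y = 29$ ($Y = 9 + \left(2 \cdot 7 + 6\right) = 9 + \left(14 + 6\right) = 9 + 20 = 29$)
$y = 136$
$l{\left(w,M \right)} = 12 + 2 M$
$y \left(l{\left(13,g + 4 \cdot 5 \right)} + Y\right) = 136 \left(\left(12 + 2 \left(-5 + 4 \cdot 5\right)\right) + 29\right) = 136 \left(\left(12 + 2 \left(-5 + 20\right)\right) + 29\right) = 136 \left(\left(12 + 2 \cdot 15\right) + 29\right) = 136 \left(\left(12 + 30\right) + 29\right) = 136 \left(42 + 29\right) = 136 \cdot 71 = 9656$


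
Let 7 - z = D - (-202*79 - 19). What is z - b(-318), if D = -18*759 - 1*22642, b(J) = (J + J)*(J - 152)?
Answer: -278586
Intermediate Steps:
b(J) = 2*J*(-152 + J) (b(J) = (2*J)*(-152 + J) = 2*J*(-152 + J))
D = -36304 (D = -13662 - 22642 = -36304)
z = 20334 (z = 7 - (-36304 - (-202*79 - 19)) = 7 - (-36304 - (-15958 - 19)) = 7 - (-36304 - 1*(-15977)) = 7 - (-36304 + 15977) = 7 - 1*(-20327) = 7 + 20327 = 20334)
z - b(-318) = 20334 - 2*(-318)*(-152 - 318) = 20334 - 2*(-318)*(-470) = 20334 - 1*298920 = 20334 - 298920 = -278586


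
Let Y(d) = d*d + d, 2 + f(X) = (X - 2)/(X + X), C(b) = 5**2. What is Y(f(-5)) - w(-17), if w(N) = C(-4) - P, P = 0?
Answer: -2461/100 ≈ -24.610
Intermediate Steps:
C(b) = 25
w(N) = 25 (w(N) = 25 - 1*0 = 25 + 0 = 25)
f(X) = -2 + (-2 + X)/(2*X) (f(X) = -2 + (X - 2)/(X + X) = -2 + (-2 + X)/((2*X)) = -2 + (-2 + X)*(1/(2*X)) = -2 + (-2 + X)/(2*X))
Y(d) = d + d**2 (Y(d) = d**2 + d = d + d**2)
Y(f(-5)) - w(-17) = (-3/2 - 1/(-5))*(1 + (-3/2 - 1/(-5))) - 1*25 = (-3/2 - 1*(-1/5))*(1 + (-3/2 - 1*(-1/5))) - 25 = (-3/2 + 1/5)*(1 + (-3/2 + 1/5)) - 25 = -13*(1 - 13/10)/10 - 25 = -13/10*(-3/10) - 25 = 39/100 - 25 = -2461/100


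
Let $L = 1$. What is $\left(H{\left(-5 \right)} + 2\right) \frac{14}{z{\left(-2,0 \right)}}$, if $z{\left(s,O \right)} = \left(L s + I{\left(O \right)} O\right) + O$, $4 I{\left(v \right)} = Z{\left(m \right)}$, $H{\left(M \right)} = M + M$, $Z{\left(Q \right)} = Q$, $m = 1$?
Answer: $56$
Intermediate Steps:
$H{\left(M \right)} = 2 M$
$I{\left(v \right)} = \frac{1}{4}$ ($I{\left(v \right)} = \frac{1}{4} \cdot 1 = \frac{1}{4}$)
$z{\left(s,O \right)} = s + \frac{5 O}{4}$ ($z{\left(s,O \right)} = \left(1 s + \frac{O}{4}\right) + O = \left(s + \frac{O}{4}\right) + O = s + \frac{5 O}{4}$)
$\left(H{\left(-5 \right)} + 2\right) \frac{14}{z{\left(-2,0 \right)}} = \left(2 \left(-5\right) + 2\right) \frac{14}{-2 + \frac{5}{4} \cdot 0} = \left(-10 + 2\right) \frac{14}{-2 + 0} = - 8 \frac{14}{-2} = - 8 \cdot 14 \left(- \frac{1}{2}\right) = \left(-8\right) \left(-7\right) = 56$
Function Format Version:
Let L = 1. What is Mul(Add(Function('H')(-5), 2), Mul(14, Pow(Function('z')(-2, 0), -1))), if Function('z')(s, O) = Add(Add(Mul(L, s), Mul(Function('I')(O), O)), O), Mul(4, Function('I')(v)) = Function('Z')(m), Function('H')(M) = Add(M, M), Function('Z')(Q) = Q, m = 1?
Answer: 56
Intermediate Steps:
Function('H')(M) = Mul(2, M)
Function('I')(v) = Rational(1, 4) (Function('I')(v) = Mul(Rational(1, 4), 1) = Rational(1, 4))
Function('z')(s, O) = Add(s, Mul(Rational(5, 4), O)) (Function('z')(s, O) = Add(Add(Mul(1, s), Mul(Rational(1, 4), O)), O) = Add(Add(s, Mul(Rational(1, 4), O)), O) = Add(s, Mul(Rational(5, 4), O)))
Mul(Add(Function('H')(-5), 2), Mul(14, Pow(Function('z')(-2, 0), -1))) = Mul(Add(Mul(2, -5), 2), Mul(14, Pow(Add(-2, Mul(Rational(5, 4), 0)), -1))) = Mul(Add(-10, 2), Mul(14, Pow(Add(-2, 0), -1))) = Mul(-8, Mul(14, Pow(-2, -1))) = Mul(-8, Mul(14, Rational(-1, 2))) = Mul(-8, -7) = 56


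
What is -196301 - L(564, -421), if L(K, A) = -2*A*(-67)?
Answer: -139887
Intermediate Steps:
L(K, A) = 134*A
-196301 - L(564, -421) = -196301 - 134*(-421) = -196301 - 1*(-56414) = -196301 + 56414 = -139887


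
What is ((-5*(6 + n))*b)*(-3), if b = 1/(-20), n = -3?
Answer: -9/4 ≈ -2.2500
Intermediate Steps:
b = -1/20 ≈ -0.050000
((-5*(6 + n))*b)*(-3) = (-5*(6 - 3)*(-1/20))*(-3) = (-5*3*(-1/20))*(-3) = -15*(-1/20)*(-3) = (¾)*(-3) = -9/4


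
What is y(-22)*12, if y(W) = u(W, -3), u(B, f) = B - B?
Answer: 0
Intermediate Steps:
u(B, f) = 0
y(W) = 0
y(-22)*12 = 0*12 = 0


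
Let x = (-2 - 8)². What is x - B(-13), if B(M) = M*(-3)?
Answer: 61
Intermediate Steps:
x = 100 (x = (-10)² = 100)
B(M) = -3*M
x - B(-13) = 100 - (-3)*(-13) = 100 - 1*39 = 100 - 39 = 61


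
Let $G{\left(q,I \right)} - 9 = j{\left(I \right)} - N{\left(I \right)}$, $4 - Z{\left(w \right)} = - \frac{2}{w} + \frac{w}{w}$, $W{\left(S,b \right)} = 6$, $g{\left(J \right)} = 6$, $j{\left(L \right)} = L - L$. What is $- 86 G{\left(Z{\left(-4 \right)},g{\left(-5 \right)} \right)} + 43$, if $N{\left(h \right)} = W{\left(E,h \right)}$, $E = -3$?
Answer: $-215$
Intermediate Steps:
$j{\left(L \right)} = 0$
$N{\left(h \right)} = 6$
$Z{\left(w \right)} = 3 + \frac{2}{w}$ ($Z{\left(w \right)} = 4 - \left(- \frac{2}{w} + \frac{w}{w}\right) = 4 - \left(- \frac{2}{w} + 1\right) = 4 - \left(1 - \frac{2}{w}\right) = 3 + \frac{2}{w}$)
$G{\left(q,I \right)} = 3$ ($G{\left(q,I \right)} = 9 + \left(0 - 6\right) = 9 - 6 = 3$)
$- 86 G{\left(Z{\left(-4 \right)},g{\left(-5 \right)} \right)} + 43 = \left(-86\right) 3 + 43 = -258 + 43 = -215$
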